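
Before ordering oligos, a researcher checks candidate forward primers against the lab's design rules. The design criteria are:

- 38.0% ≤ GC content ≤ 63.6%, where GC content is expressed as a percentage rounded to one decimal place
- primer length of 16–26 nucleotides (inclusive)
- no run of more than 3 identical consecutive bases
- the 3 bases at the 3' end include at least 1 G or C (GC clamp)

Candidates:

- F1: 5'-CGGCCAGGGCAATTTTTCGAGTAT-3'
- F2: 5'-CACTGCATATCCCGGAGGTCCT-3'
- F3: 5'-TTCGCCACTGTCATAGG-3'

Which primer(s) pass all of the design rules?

F1 (24 nt, A=5 T=7 G=7 C=5): GC 12/24 = 50.0% ✓; length 24 ✓; longest run = 5, exceeds 3 ✗; 3' end TAT has 0 G/C, need ≥1 ✗ — fails.
F2 (22 nt, A=4 T=5 G=5 C=8): GC 13/22 = 59.1% ✓; length 22 ✓; longest run = 3 ✓; 3' end CCT has 2 G/C ✓ — passes.
F3 (17 nt, A=3 T=5 G=4 C=5): GC 9/17 = 52.9% ✓; length 17 ✓; longest run = 2 ✓; 3' end AGG has 2 G/C ✓ — passes.

F2 and F3.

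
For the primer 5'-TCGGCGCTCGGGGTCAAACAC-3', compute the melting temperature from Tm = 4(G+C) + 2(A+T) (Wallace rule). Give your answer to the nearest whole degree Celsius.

Base counts: A=4, T=3, G=7, C=7 (length 21).
Tm = 2·(4+3) + 4·(7+7) = 2·7 + 4·14 = 14 + 56 = 70°C.

70°C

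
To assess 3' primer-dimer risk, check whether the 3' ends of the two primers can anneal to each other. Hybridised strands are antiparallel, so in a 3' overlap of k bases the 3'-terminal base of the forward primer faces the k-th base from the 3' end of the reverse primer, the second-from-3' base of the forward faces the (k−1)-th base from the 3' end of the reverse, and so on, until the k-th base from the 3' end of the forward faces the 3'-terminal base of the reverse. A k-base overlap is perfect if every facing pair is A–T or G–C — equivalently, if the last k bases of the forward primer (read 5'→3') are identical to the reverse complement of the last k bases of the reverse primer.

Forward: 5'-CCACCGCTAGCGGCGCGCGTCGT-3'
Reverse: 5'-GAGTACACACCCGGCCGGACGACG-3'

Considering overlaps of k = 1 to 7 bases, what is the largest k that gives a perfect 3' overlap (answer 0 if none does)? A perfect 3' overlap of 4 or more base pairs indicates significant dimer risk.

Last 7 bases (5'→3') — forward …GCGTCGT, reverse …GACGACG.
Reverse complement of the reverse primer's last 7 bases: CGTCGTC; its first k bases are the reverse complement of the reverse primer's last k bases, so a perfect k-base overlap needs the forward primer's last k bases to equal them.
Comparing (forward last k vs required): k=1: T vs C ✗; k=2: GT vs CG ✗; k=3: CGT vs CGT ✓; k=4: TCGT vs CGTC ✗; k=5: GTCGT vs CGTCG ✗; k=6: CGTCGT vs CGTCGT ✓; k=7: GCGTCGT vs CGTCGTC ✗.
Perfect overlaps at k = 3, 6; the largest is 6.

Longest perfect overlap: 6 complementary base pairs; significant dimer risk (threshold 4).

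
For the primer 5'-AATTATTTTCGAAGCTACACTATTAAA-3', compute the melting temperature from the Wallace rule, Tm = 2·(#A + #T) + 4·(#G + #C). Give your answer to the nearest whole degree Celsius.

Base counts: A=11, T=10, G=2, C=4 (length 27).
Tm = 2·(11+10) + 4·(2+4) = 2·21 + 4·6 = 42 + 24 = 66°C.

66°C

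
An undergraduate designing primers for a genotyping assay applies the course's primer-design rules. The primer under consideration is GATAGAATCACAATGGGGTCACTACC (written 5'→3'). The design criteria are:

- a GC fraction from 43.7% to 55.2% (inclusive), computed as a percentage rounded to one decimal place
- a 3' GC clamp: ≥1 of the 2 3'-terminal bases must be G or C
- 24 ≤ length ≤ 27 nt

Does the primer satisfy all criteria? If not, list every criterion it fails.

Base counts: A=9, T=5, G=6, C=6 (length 26).
GC content: GC 12/26 = 46.2% ✓
GC clamp: 3' end CC has 2 G/C ✓
length: length 26 ✓

Meets all criteria.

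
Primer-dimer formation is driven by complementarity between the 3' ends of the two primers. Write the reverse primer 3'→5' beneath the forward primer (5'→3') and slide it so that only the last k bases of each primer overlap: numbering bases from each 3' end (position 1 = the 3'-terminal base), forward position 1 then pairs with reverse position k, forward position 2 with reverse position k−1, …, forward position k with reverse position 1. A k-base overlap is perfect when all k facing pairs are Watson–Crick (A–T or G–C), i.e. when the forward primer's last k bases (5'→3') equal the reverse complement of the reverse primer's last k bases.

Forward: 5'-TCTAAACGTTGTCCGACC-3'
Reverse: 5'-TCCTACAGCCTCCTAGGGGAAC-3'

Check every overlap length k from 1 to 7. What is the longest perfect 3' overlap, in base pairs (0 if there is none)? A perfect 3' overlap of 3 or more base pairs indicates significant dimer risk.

Last 7 bases (5'→3') — forward …TCCGACC, reverse …GGGGAAC.
Reverse complement of the reverse primer's last 7 bases: GTTCCCC; its first k bases are the reverse complement of the reverse primer's last k bases, so a perfect k-base overlap needs the forward primer's last k bases to equal them.
Comparing (forward last k vs required): k=1: C vs G ✗; k=2: CC vs GT ✗; k=3: ACC vs GTT ✗; k=4: GACC vs GTTC ✗; k=5: CGACC vs GTTCC ✗; k=6: CCGACC vs GTTCCC ✗; k=7: TCCGACC vs GTTCCCC ✗.
No overlap length from 1 to 7 is perfect, so the longest perfect 3' overlap is 0.

Longest perfect overlap: 0 complementary base pairs; below the dimer-risk threshold (threshold 3).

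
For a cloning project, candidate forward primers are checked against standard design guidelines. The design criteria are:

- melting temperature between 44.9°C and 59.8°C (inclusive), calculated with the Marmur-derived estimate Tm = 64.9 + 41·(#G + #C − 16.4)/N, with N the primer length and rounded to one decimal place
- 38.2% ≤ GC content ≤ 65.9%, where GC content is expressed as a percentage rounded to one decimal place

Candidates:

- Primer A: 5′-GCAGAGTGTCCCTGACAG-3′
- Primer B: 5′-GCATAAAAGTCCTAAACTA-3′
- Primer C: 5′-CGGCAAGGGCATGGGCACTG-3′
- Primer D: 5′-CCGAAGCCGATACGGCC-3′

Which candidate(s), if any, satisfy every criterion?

Primer A (18 nt, A=4 T=3 G=6 C=5): Tm = 64.9 + 41·(11 − 16.4)/18 = 52.6°C ✓; GC 11/18 = 61.1% ✓ — passes.
Primer B (19 nt, A=9 T=4 G=2 C=4): Tm = 64.9 + 41·(6 − 16.4)/19 = 42.5°C, outside 44.9–59.8°C ✗; GC 6/19 = 31.6%, outside 38.2–65.9% ✗ — fails.
Primer C (20 nt, A=4 T=2 G=9 C=5): Tm = 64.9 + 41·(14 − 16.4)/20 = 60.0°C, outside 44.9–59.8°C ✗; GC 14/20 = 70.0%, outside 38.2–65.9% ✗ — fails.
Primer D (17 nt, A=4 T=1 G=5 C=7): Tm = 64.9 + 41·(12 − 16.4)/17 = 54.3°C ✓; GC 12/17 = 70.6%, outside 38.2–65.9% ✗ — fails.

Primer A only.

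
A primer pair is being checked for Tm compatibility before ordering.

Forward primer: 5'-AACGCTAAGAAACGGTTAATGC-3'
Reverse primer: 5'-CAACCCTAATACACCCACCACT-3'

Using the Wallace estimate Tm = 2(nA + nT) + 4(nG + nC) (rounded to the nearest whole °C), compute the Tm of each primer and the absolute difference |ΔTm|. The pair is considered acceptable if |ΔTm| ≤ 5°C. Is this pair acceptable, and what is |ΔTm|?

|ΔTm| = 4°C; the pair is acceptable.

Forward: A=9 T=4 G=5 C=4 → Tm = 2·13 + 4·9 = 62°C.
Reverse: A=8 T=3 G=0 C=11 → Tm = 2·11 + 4·11 = 66°C.
|ΔTm| = |62 − 66| = 4°C, ≤ 5°C.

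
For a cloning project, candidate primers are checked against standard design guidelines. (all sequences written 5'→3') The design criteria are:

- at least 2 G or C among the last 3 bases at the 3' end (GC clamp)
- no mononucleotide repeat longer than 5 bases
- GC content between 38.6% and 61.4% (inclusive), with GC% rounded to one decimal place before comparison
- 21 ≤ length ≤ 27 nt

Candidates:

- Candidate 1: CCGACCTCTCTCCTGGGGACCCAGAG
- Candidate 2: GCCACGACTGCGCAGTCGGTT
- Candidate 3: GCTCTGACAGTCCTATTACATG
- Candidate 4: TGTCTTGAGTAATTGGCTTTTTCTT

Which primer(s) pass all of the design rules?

Candidate 1 (26 nt, A=4 T=4 G=7 C=11): 3' end GAG has 2 G/C ✓; longest run = 4 ✓; GC 18/26 = 69.2%, outside 38.6–61.4% ✗; length 26 ✓ — fails.
Candidate 2 (21 nt, A=3 T=4 G=7 C=7): 3' end GTT has 1 G/C, need ≥2 ✗; longest run = 2 ✓; GC 14/21 = 66.7%, outside 38.6–61.4% ✗; length 21 ✓ — fails.
Candidate 3 (22 nt, A=5 T=7 G=4 C=6): 3' end ATG has 1 G/C, need ≥2 ✗; longest run = 2 ✓; GC 10/22 = 45.5% ✓; length 22 ✓ — fails.
Candidate 4 (25 nt, A=3 T=14 G=5 C=3): 3' end CTT has 1 G/C, need ≥2 ✗; longest run = 5 ✓; GC 8/25 = 32.0%, outside 38.6–61.4% ✗; length 25 ✓ — fails.

None of the candidates satisfy all criteria.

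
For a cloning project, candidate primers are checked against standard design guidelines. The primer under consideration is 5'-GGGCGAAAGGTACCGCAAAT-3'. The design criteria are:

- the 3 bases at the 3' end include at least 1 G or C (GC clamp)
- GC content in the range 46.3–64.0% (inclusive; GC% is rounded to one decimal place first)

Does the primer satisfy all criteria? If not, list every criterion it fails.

Base counts: A=7, T=2, G=7, C=4 (length 20).
GC clamp: 3' end AAT has 0 G/C, need ≥1 ✗
GC content: GC 11/20 = 55.0% ✓

Fails: GC clamp.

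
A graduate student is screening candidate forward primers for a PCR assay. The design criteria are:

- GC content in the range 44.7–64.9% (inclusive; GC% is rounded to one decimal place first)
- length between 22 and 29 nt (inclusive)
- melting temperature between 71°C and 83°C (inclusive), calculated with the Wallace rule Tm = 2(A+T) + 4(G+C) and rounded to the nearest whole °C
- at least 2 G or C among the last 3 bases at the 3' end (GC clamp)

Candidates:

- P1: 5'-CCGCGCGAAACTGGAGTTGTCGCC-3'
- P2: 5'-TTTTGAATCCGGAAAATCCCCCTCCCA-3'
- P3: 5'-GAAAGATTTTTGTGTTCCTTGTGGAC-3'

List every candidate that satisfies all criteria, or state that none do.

P1 (24 nt, A=4 T=4 G=8 C=8): GC 16/24 = 66.7%, outside 44.7–64.9% ✗; length 24 ✓; Tm = 2·8 + 4·16 = 80°C ✓; 3' end GCC has 3 G/C ✓ — fails.
P2 (27 nt, A=7 T=7 G=3 C=10): GC 13/27 = 48.1% ✓; length 27 ✓; Tm = 2·14 + 4·13 = 80°C ✓; 3' end CCA has 2 G/C ✓ — passes.
P3 (26 nt, A=5 T=11 G=7 C=3): GC 10/26 = 38.5%, outside 44.7–64.9% ✗; length 26 ✓; Tm = 2·16 + 4·10 = 72°C ✓; 3' end GAC has 2 G/C ✓ — fails.

P2 only.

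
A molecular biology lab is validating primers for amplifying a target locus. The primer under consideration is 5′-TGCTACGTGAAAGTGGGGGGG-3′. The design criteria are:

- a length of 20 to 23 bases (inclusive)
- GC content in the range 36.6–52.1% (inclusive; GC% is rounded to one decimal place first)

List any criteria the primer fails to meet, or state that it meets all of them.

Base counts: A=4, T=4, G=11, C=2 (length 21).
length: length 21 ✓
GC content: GC 13/21 = 61.9%, outside 36.6–52.1% ✗

Fails: GC content.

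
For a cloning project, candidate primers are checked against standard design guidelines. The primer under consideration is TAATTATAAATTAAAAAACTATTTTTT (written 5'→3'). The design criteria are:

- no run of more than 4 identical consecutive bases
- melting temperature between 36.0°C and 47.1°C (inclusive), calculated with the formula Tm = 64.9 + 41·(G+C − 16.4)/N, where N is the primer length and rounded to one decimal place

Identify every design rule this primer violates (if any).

Fails: homopolymer run.

Base counts: A=13, T=13, G=0, C=1 (length 27).
homopolymer run: longest run = 6, exceeds 4 ✗
Tm: Tm = 64.9 + 41·(1 − 16.4)/27 = 41.5°C ✓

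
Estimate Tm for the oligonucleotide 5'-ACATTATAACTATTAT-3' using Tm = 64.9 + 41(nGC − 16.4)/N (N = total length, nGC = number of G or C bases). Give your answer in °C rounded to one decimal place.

28.0°C

Base counts: A=7, T=7, G=0, C=2; G+C = 2, N = 16.
Tm = 64.9 + 41·(2 − 16.4)/16 = 64.9 + -590.40/16 = 28.0°C.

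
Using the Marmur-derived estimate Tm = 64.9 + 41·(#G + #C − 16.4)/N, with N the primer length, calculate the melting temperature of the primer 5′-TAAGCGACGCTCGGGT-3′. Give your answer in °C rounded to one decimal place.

48.5°C

Base counts: A=3, T=3, G=6, C=4; G+C = 10, N = 16.
Tm = 64.9 + 41·(10 − 16.4)/16 = 64.9 + -262.40/16 = 48.5°C.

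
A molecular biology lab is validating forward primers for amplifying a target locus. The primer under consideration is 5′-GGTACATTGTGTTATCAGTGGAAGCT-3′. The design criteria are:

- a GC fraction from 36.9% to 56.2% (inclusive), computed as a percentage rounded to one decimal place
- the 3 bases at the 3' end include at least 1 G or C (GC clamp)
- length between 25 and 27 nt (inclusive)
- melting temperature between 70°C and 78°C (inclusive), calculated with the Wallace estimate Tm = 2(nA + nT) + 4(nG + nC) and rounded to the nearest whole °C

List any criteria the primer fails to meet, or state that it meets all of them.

Meets all criteria.

Base counts: A=6, T=9, G=8, C=3 (length 26).
GC content: GC 11/26 = 42.3% ✓
GC clamp: 3' end GCT has 2 G/C ✓
length: length 26 ✓
Tm: Tm = 2·15 + 4·11 = 74°C ✓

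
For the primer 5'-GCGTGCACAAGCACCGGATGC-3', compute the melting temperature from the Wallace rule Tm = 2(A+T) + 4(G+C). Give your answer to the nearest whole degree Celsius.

70°C

Base counts: A=5, T=2, G=7, C=7 (length 21).
Tm = 2·(5+2) + 4·(7+7) = 2·7 + 4·14 = 14 + 56 = 70°C.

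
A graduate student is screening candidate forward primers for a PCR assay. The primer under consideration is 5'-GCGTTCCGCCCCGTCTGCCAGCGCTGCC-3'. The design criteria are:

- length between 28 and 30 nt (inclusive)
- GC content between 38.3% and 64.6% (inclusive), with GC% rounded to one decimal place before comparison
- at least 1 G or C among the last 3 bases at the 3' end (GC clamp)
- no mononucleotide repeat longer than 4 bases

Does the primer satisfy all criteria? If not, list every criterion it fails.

Base counts: A=1, T=5, G=8, C=14 (length 28).
length: length 28 ✓
GC content: GC 22/28 = 78.6%, outside 38.3–64.6% ✗
GC clamp: 3' end GCC has 3 G/C ✓
homopolymer run: longest run = 4 ✓

Fails: GC content.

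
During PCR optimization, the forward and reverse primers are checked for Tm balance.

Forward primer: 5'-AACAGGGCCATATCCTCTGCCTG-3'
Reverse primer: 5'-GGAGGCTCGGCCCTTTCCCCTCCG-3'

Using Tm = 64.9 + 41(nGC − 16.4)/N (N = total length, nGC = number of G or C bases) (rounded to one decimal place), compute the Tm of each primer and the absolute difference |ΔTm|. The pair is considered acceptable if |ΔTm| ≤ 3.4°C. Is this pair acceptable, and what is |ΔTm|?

|ΔTm| = 8.8°C; the pair is not acceptable.

Forward: G+C = 13, N = 23 → Tm = 64.9 + 41·(13 − 16.4)/23 = 58.8°C.
Reverse: G+C = 18, N = 24 → Tm = 64.9 + 41·(18 − 16.4)/24 = 67.6°C.
|ΔTm| = |58.8 − 67.6| = 8.8°C, > 3.4°C.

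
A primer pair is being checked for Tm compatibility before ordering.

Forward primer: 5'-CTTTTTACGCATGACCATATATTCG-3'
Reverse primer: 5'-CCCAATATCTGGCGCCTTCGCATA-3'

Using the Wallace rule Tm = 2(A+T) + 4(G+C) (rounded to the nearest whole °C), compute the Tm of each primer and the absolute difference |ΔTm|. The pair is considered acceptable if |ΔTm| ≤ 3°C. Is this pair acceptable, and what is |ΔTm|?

Forward: A=6 T=10 G=3 C=6 → Tm = 2·16 + 4·9 = 68°C.
Reverse: A=5 T=6 G=4 C=9 → Tm = 2·11 + 4·13 = 74°C.
|ΔTm| = |68 − 74| = 6°C, > 3°C.

|ΔTm| = 6°C; the pair is not acceptable.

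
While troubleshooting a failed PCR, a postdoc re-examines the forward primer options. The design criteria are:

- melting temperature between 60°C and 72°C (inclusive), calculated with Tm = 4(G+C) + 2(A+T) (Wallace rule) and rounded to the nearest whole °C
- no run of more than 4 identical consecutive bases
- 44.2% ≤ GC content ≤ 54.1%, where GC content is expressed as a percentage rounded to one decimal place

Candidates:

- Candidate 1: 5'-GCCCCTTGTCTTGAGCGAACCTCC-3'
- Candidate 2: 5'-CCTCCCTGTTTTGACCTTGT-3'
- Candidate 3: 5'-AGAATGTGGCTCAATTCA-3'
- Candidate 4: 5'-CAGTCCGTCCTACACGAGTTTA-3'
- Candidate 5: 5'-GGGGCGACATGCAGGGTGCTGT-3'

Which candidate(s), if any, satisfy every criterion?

Candidate 1 (24 nt, A=3 T=6 G=5 C=10): Tm = 2·9 + 4·15 = 78°C, outside 60–72°C ✗; longest run = 4 ✓; GC 15/24 = 62.5%, outside 44.2–54.1% ✗ — fails.
Candidate 2 (20 nt, A=1 T=9 G=3 C=7): Tm = 2·10 + 4·10 = 60°C ✓; longest run = 4 ✓; GC 10/20 = 50.0% ✓ — passes.
Candidate 3 (18 nt, A=6 T=5 G=4 C=3): Tm = 2·11 + 4·7 = 50°C, outside 60–72°C ✗; longest run = 2 ✓; GC 7/18 = 38.9%, outside 44.2–54.1% ✗ — fails.
Candidate 4 (22 nt, A=5 T=6 G=4 C=7): Tm = 2·11 + 4·11 = 66°C ✓; longest run = 3 ✓; GC 11/22 = 50.0% ✓ — passes.
Candidate 5 (22 nt, A=3 T=4 G=11 C=4): Tm = 2·7 + 4·15 = 74°C, outside 60–72°C ✗; longest run = 4 ✓; GC 15/22 = 68.2%, outside 44.2–54.1% ✗ — fails.

Candidate 2 and Candidate 4.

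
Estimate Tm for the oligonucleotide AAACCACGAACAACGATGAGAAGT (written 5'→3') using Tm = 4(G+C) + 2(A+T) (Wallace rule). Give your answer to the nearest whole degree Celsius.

68°C

Base counts: A=12, T=2, G=5, C=5 (length 24).
Tm = 2·(12+2) + 4·(5+5) = 2·14 + 4·10 = 28 + 40 = 68°C.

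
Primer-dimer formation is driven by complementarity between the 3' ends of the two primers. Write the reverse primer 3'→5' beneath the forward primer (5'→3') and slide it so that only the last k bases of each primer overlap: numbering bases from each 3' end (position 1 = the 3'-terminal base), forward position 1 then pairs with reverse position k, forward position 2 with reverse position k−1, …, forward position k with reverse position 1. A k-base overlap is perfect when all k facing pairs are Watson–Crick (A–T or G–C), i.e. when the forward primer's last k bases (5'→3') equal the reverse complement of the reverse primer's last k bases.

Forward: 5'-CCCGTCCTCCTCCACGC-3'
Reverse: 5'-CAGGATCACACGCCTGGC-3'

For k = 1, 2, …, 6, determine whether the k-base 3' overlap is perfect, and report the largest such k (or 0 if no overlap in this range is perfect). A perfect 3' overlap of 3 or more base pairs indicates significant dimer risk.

Longest perfect overlap: 2 complementary base pairs; below the dimer-risk threshold (threshold 3).

Last 6 bases (5'→3') — forward …CCACGC, reverse …CCTGGC.
Reverse complement of the reverse primer's last 6 bases: GCCAGG; its first k bases are the reverse complement of the reverse primer's last k bases, so a perfect k-base overlap needs the forward primer's last k bases to equal them.
Comparing (forward last k vs required): k=1: C vs G ✗; k=2: GC vs GC ✓; k=3: CGC vs GCC ✗; k=4: ACGC vs GCCA ✗; k=5: CACGC vs GCCAG ✗; k=6: CCACGC vs GCCAGG ✗.
Only k = 2 is perfect, so the longest perfect 3' overlap is 2.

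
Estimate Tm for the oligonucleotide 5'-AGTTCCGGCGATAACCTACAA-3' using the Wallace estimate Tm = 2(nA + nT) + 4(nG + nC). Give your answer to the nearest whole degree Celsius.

62°C

Base counts: A=7, T=4, G=4, C=6 (length 21).
Tm = 2·(7+4) + 4·(4+6) = 2·11 + 4·10 = 22 + 40 = 62°C.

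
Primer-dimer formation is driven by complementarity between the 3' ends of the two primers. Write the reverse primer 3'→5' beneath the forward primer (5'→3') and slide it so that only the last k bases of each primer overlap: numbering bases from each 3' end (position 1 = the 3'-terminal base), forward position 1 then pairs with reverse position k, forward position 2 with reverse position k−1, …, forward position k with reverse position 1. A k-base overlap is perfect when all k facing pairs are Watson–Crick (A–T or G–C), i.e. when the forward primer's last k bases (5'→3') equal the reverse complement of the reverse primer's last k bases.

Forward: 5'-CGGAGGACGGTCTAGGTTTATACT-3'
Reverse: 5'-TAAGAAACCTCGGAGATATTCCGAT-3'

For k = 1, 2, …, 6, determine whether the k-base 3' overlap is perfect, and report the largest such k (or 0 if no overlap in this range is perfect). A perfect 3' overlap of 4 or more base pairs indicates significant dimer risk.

Last 6 bases (5'→3') — forward …TATACT, reverse …TCCGAT.
Reverse complement of the reverse primer's last 6 bases: ATCGGA; its first k bases are the reverse complement of the reverse primer's last k bases, so a perfect k-base overlap needs the forward primer's last k bases to equal them.
Comparing (forward last k vs required): k=1: T vs A ✗; k=2: CT vs AT ✗; k=3: ACT vs ATC ✗; k=4: TACT vs ATCG ✗; k=5: ATACT vs ATCGG ✗; k=6: TATACT vs ATCGGA ✗.
No overlap length from 1 to 6 is perfect, so the longest perfect 3' overlap is 0.

Longest perfect overlap: 0 complementary base pairs; below the dimer-risk threshold (threshold 4).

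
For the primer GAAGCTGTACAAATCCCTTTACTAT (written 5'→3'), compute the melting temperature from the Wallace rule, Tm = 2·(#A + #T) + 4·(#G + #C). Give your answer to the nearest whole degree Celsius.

Base counts: A=8, T=8, G=3, C=6 (length 25).
Tm = 2·(8+8) + 4·(3+6) = 2·16 + 4·9 = 32 + 36 = 68°C.

68°C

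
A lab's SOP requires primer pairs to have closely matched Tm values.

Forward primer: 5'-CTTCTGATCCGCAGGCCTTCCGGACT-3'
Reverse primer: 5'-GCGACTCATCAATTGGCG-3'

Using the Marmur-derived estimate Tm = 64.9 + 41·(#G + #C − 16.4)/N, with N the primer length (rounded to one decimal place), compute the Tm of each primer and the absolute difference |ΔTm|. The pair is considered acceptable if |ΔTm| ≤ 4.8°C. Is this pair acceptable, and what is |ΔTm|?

|ΔTm| = 14.0°C; the pair is not acceptable.

Forward: G+C = 16, N = 26 → Tm = 64.9 + 41·(16 − 16.4)/26 = 64.3°C.
Reverse: G+C = 10, N = 18 → Tm = 64.9 + 41·(10 − 16.4)/18 = 50.3°C.
|ΔTm| = |64.3 − 50.3| = 14.0°C, > 4.8°C.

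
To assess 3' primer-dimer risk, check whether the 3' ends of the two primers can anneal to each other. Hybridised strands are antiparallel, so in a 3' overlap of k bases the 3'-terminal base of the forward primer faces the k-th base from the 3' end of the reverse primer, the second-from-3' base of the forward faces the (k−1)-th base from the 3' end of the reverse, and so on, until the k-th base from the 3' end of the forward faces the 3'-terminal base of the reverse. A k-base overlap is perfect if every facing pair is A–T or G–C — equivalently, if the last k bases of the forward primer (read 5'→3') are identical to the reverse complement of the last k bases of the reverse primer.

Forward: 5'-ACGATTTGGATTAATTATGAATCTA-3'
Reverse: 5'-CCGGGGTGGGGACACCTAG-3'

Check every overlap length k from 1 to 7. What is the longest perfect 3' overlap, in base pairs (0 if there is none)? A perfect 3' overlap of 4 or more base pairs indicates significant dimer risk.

Longest perfect overlap: 3 complementary base pairs; below the dimer-risk threshold (threshold 4).

Last 7 bases (5'→3') — forward …GAATCTA, reverse …CACCTAG.
Reverse complement of the reverse primer's last 7 bases: CTAGGTG; its first k bases are the reverse complement of the reverse primer's last k bases, so a perfect k-base overlap needs the forward primer's last k bases to equal them.
Comparing (forward last k vs required): k=1: A vs C ✗; k=2: TA vs CT ✗; k=3: CTA vs CTA ✓; k=4: TCTA vs CTAG ✗; k=5: ATCTA vs CTAGG ✗; k=6: AATCTA vs CTAGGT ✗; k=7: GAATCTA vs CTAGGTG ✗.
Only k = 3 is perfect, so the longest perfect 3' overlap is 3.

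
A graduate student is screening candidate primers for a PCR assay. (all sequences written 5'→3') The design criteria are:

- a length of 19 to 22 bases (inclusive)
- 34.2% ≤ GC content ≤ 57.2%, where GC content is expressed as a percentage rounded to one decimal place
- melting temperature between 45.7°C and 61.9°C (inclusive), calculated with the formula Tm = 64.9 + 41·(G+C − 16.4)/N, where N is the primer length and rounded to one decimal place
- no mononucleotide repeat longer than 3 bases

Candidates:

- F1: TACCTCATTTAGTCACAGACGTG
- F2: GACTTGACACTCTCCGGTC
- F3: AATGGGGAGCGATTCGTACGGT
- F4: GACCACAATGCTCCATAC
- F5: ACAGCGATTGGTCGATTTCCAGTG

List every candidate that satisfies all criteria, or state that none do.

F1 (23 nt, A=6 T=7 G=4 C=6): length 23, outside 19–22 ✗; GC 10/23 = 43.5% ✓; Tm = 64.9 + 41·(10 − 16.4)/23 = 53.5°C ✓; longest run = 3 ✓ — fails.
F2 (19 nt, A=3 T=5 G=4 C=7): length 19 ✓; GC 11/19 = 57.9%, outside 34.2–57.2% ✗; Tm = 64.9 + 41·(11 − 16.4)/19 = 53.2°C ✓; longest run = 2 ✓ — fails.
F3 (22 nt, A=5 T=5 G=9 C=3): length 22 ✓; GC 12/22 = 54.5% ✓; Tm = 64.9 + 41·(12 − 16.4)/22 = 56.7°C ✓; longest run = 4, exceeds 3 ✗ — fails.
F4 (18 nt, A=6 T=3 G=2 C=7): length 18, outside 19–22 ✗; GC 9/18 = 50.0% ✓; Tm = 64.9 + 41·(9 − 16.4)/18 = 48.0°C ✓; longest run = 2 ✓ — fails.
F5 (24 nt, A=5 T=7 G=7 C=5): length 24, outside 19–22 ✗; GC 12/24 = 50.0% ✓; Tm = 64.9 + 41·(12 − 16.4)/24 = 57.4°C ✓; longest run = 3 ✓ — fails.

None of the candidates satisfy all criteria.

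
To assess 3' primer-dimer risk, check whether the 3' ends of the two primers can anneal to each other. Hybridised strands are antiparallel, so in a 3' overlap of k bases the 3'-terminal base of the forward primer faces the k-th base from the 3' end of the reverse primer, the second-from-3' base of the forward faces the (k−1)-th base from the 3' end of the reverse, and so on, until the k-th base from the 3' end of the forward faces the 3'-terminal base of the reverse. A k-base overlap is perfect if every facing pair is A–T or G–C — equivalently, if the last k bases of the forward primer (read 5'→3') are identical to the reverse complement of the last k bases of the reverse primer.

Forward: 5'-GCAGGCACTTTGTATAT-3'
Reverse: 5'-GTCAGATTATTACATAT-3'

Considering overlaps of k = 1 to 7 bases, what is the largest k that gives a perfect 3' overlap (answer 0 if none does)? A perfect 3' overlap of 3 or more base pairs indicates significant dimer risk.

Longest perfect overlap: 4 complementary base pairs; significant dimer risk (threshold 3).

Last 7 bases (5'→3') — forward …TGTATAT, reverse …TACATAT.
Reverse complement of the reverse primer's last 7 bases: ATATGTA; its first k bases are the reverse complement of the reverse primer's last k bases, so a perfect k-base overlap needs the forward primer's last k bases to equal them.
Comparing (forward last k vs required): k=1: T vs A ✗; k=2: AT vs AT ✓; k=3: TAT vs ATA ✗; k=4: ATAT vs ATAT ✓; k=5: TATAT vs ATATG ✗; k=6: GTATAT vs ATATGT ✗; k=7: TGTATAT vs ATATGTA ✗.
Perfect overlaps at k = 2, 4; the largest is 4.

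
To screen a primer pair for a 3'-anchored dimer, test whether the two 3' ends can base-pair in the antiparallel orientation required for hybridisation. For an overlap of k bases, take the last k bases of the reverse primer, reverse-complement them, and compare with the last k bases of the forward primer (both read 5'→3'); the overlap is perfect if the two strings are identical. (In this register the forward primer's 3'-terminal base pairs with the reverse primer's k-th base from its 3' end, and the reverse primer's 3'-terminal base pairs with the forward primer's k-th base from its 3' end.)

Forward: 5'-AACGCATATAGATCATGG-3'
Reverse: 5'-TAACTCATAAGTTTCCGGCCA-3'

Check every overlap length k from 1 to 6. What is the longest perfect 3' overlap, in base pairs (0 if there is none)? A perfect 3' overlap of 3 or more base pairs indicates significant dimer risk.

Last 6 bases (5'→3') — forward …TCATGG, reverse …CGGCCA.
Reverse complement of the reverse primer's last 6 bases: TGGCCG; its first k bases are the reverse complement of the reverse primer's last k bases, so a perfect k-base overlap needs the forward primer's last k bases to equal them.
Comparing (forward last k vs required): k=1: G vs T ✗; k=2: GG vs TG ✗; k=3: TGG vs TGG ✓; k=4: ATGG vs TGGC ✗; k=5: CATGG vs TGGCC ✗; k=6: TCATGG vs TGGCCG ✗.
Only k = 3 is perfect, so the longest perfect 3' overlap is 3.

Longest perfect overlap: 3 complementary base pairs; significant dimer risk (threshold 3).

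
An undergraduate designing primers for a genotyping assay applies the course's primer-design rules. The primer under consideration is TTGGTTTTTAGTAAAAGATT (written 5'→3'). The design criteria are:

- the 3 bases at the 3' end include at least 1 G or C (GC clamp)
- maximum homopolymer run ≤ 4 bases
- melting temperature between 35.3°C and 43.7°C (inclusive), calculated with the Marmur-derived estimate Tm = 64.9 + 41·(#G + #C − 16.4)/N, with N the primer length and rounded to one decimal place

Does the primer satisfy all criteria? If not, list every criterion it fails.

Fails: GC clamp, homopolymer run.

Base counts: A=6, T=10, G=4, C=0 (length 20).
GC clamp: 3' end ATT has 0 G/C, need ≥1 ✗
homopolymer run: longest run = 5, exceeds 4 ✗
Tm: Tm = 64.9 + 41·(4 − 16.4)/20 = 39.5°C ✓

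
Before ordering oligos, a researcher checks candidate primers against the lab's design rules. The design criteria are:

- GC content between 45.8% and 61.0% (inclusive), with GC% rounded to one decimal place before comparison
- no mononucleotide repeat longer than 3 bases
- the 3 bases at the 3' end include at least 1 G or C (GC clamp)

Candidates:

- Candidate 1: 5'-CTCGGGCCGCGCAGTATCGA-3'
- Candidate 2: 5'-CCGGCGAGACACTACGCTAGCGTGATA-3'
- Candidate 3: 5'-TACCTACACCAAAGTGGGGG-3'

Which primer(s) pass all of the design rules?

None of the candidates satisfy all criteria.

Candidate 1 (20 nt, A=3 T=3 G=7 C=7): GC 14/20 = 70.0%, outside 45.8–61.0% ✗; longest run = 3 ✓; 3' end CGA has 2 G/C ✓ — fails.
Candidate 2 (27 nt, A=7 T=4 G=8 C=8): GC 16/27 = 59.3% ✓; longest run = 2 ✓; 3' end ATA has 0 G/C, need ≥1 ✗ — fails.
Candidate 3 (20 nt, A=6 T=3 G=6 C=5): GC 11/20 = 55.0% ✓; longest run = 5, exceeds 3 ✗; 3' end GGG has 3 G/C ✓ — fails.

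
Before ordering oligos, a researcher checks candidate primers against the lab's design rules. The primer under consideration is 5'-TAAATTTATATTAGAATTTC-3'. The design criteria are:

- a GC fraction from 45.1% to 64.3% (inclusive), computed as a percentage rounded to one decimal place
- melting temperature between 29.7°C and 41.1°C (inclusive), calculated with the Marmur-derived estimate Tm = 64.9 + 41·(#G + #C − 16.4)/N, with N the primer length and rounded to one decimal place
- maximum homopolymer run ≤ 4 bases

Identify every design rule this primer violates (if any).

Base counts: A=8, T=10, G=1, C=1 (length 20).
GC content: GC 2/20 = 10.0%, outside 45.1–64.3% ✗
Tm: Tm = 64.9 + 41·(2 − 16.4)/20 = 35.4°C ✓
homopolymer run: longest run = 3 ✓

Fails: GC content.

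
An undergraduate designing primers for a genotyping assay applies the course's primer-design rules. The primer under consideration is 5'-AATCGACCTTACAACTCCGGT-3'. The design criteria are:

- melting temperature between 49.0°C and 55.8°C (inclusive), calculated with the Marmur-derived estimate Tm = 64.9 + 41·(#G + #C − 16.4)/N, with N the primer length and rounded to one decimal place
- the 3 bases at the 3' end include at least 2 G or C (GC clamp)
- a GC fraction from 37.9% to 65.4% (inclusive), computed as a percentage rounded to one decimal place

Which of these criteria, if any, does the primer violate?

Base counts: A=6, T=5, G=3, C=7 (length 21).
Tm: Tm = 64.9 + 41·(10 − 16.4)/21 = 52.4°C ✓
GC clamp: 3' end GGT has 2 G/C ✓
GC content: GC 10/21 = 47.6% ✓

Meets all criteria.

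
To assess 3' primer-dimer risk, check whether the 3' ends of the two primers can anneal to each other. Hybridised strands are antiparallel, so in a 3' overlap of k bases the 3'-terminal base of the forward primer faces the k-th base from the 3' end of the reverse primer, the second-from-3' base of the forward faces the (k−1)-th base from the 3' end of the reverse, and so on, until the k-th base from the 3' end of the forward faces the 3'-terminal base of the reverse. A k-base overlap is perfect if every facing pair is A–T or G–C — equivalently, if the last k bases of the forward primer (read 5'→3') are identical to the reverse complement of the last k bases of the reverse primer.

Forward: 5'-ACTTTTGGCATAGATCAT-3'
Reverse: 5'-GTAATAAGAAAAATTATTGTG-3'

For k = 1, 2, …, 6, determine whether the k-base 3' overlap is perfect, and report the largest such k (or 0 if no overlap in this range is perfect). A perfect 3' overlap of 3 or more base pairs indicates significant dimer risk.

Last 6 bases (5'→3') — forward …GATCAT, reverse …ATTGTG.
Reverse complement of the reverse primer's last 6 bases: CACAAT; its first k bases are the reverse complement of the reverse primer's last k bases, so a perfect k-base overlap needs the forward primer's last k bases to equal them.
Comparing (forward last k vs required): k=1: T vs C ✗; k=2: AT vs CA ✗; k=3: CAT vs CAC ✗; k=4: TCAT vs CACA ✗; k=5: ATCAT vs CACAA ✗; k=6: GATCAT vs CACAAT ✗.
No overlap length from 1 to 6 is perfect, so the longest perfect 3' overlap is 0.

Longest perfect overlap: 0 complementary base pairs; below the dimer-risk threshold (threshold 3).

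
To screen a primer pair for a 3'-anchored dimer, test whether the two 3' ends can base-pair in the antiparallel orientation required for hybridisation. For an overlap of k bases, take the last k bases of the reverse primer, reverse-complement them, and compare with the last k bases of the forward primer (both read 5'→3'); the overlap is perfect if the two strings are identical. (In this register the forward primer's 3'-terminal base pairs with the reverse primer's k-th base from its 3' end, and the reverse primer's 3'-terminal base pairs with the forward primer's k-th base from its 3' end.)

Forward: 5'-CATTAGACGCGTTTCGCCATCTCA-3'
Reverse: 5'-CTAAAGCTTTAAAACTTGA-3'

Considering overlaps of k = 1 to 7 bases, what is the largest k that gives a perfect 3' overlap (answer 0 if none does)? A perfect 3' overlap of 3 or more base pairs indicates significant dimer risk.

Longest perfect overlap: 3 complementary base pairs; significant dimer risk (threshold 3).

Last 7 bases (5'→3') — forward …CATCTCA, reverse …AACTTGA.
Reverse complement of the reverse primer's last 7 bases: TCAAGTT; its first k bases are the reverse complement of the reverse primer's last k bases, so a perfect k-base overlap needs the forward primer's last k bases to equal them.
Comparing (forward last k vs required): k=1: A vs T ✗; k=2: CA vs TC ✗; k=3: TCA vs TCA ✓; k=4: CTCA vs TCAA ✗; k=5: TCTCA vs TCAAG ✗; k=6: ATCTCA vs TCAAGT ✗; k=7: CATCTCA vs TCAAGTT ✗.
Only k = 3 is perfect, so the longest perfect 3' overlap is 3.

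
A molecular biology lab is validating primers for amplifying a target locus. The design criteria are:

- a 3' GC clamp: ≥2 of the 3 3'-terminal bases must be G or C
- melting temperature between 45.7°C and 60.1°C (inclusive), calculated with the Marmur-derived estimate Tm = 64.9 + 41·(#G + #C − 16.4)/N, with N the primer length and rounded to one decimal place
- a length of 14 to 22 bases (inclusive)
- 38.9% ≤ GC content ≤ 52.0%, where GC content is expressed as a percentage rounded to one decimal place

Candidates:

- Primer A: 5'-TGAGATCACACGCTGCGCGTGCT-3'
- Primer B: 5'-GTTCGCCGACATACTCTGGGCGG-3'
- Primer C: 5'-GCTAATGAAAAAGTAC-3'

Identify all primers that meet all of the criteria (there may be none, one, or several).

Primer A (23 nt, A=4 T=5 G=7 C=7): 3' end GCT has 2 G/C ✓; Tm = 64.9 + 41·(14 − 16.4)/23 = 60.6°C, outside 45.7–60.1°C ✗; length 23, outside 14–22 ✗; GC 14/23 = 60.9%, outside 38.9–52.0% ✗ — fails.
Primer B (23 nt, A=3 T=5 G=8 C=7): 3' end CGG has 3 G/C ✓; Tm = 64.9 + 41·(15 − 16.4)/23 = 62.4°C, outside 45.7–60.1°C ✗; length 23, outside 14–22 ✗; GC 15/23 = 65.2%, outside 38.9–52.0% ✗ — fails.
Primer C (16 nt, A=8 T=3 G=3 C=2): 3' end TAC has 1 G/C, need ≥2 ✗; Tm = 64.9 + 41·(5 − 16.4)/16 = 35.7°C, outside 45.7–60.1°C ✗; length 16 ✓; GC 5/16 = 31.3%, outside 38.9–52.0% ✗ — fails.

None of the candidates satisfy all criteria.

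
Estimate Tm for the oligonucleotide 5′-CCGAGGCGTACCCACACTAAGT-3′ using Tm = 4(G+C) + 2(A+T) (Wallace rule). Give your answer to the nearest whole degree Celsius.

Base counts: A=6, T=3, G=5, C=8 (length 22).
Tm = 2·(6+3) + 4·(5+8) = 2·9 + 4·13 = 18 + 52 = 70°C.

70°C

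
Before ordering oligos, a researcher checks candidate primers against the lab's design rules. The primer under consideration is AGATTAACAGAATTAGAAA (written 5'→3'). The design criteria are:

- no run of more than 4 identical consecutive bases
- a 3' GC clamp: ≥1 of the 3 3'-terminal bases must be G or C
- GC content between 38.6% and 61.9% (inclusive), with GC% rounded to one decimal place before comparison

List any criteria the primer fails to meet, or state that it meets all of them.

Base counts: A=11, T=4, G=3, C=1 (length 19).
homopolymer run: longest run = 3 ✓
GC clamp: 3' end AAA has 0 G/C, need ≥1 ✗
GC content: GC 4/19 = 21.1%, outside 38.6–61.9% ✗

Fails: GC clamp, GC content.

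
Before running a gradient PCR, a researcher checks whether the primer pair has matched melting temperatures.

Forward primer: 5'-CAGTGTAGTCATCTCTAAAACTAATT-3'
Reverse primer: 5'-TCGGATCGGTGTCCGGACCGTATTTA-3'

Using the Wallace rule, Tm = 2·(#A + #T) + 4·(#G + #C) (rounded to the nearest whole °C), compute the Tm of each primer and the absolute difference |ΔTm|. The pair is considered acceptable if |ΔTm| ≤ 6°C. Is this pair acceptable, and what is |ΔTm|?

|ΔTm| = 12°C; the pair is not acceptable.

Forward: A=9 T=9 G=3 C=5 → Tm = 2·18 + 4·8 = 68°C.
Reverse: A=4 T=8 G=8 C=6 → Tm = 2·12 + 4·14 = 80°C.
|ΔTm| = |68 − 80| = 12°C, > 6°C.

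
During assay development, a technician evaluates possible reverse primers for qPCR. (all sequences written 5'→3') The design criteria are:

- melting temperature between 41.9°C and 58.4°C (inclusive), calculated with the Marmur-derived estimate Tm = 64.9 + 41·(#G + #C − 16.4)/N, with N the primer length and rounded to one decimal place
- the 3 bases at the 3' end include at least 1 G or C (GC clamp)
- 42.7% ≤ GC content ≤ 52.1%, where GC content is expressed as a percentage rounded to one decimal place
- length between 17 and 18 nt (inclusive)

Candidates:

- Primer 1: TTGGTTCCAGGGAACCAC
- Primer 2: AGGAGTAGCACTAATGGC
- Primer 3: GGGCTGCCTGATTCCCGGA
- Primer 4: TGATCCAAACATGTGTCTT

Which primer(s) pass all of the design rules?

Primer 1 (18 nt, A=4 T=4 G=5 C=5): Tm = 64.9 + 41·(10 − 16.4)/18 = 50.3°C ✓; 3' end CAC has 2 G/C ✓; GC 10/18 = 55.6%, outside 42.7–52.1% ✗; length 18 ✓ — fails.
Primer 2 (18 nt, A=6 T=3 G=6 C=3): Tm = 64.9 + 41·(9 − 16.4)/18 = 48.0°C ✓; 3' end GGC has 3 G/C ✓; GC 9/18 = 50.0% ✓; length 18 ✓ — passes.
Primer 3 (19 nt, A=2 T=4 G=7 C=6): Tm = 64.9 + 41·(13 − 16.4)/19 = 57.6°C ✓; 3' end GGA has 2 G/C ✓; GC 13/19 = 68.4%, outside 42.7–52.1% ✗; length 19, outside 17–18 ✗ — fails.
Primer 4 (19 nt, A=5 T=7 G=3 C=4): Tm = 64.9 + 41·(7 − 16.4)/19 = 44.6°C ✓; 3' end CTT has 1 G/C ✓; GC 7/19 = 36.8%, outside 42.7–52.1% ✗; length 19, outside 17–18 ✗ — fails.

Primer 2 only.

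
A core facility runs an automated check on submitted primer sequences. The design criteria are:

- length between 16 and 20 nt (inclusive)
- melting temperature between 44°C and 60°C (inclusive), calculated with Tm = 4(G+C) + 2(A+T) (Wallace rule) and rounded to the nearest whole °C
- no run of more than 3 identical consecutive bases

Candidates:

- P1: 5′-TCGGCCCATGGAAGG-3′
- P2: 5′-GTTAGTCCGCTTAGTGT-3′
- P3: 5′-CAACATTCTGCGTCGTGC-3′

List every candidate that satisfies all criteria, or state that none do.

P1 (15 nt, A=3 T=2 G=6 C=4): length 15, outside 16–20 ✗; Tm = 2·5 + 4·10 = 50°C ✓; longest run = 3 ✓ — fails.
P2 (17 nt, A=2 T=7 G=5 C=3): length 17 ✓; Tm = 2·9 + 4·8 = 50°C ✓; longest run = 2 ✓ — passes.
P3 (18 nt, A=3 T=5 G=4 C=6): length 18 ✓; Tm = 2·8 + 4·10 = 56°C ✓; longest run = 2 ✓ — passes.

P2 and P3.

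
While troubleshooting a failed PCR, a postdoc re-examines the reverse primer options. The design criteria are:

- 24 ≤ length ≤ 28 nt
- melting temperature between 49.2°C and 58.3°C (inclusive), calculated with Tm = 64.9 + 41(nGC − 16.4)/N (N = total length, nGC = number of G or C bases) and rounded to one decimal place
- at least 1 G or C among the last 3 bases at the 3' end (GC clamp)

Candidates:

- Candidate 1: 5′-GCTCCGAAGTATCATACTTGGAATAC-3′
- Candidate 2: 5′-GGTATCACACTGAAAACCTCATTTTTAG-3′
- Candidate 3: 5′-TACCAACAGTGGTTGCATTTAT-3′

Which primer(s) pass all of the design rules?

Candidate 1 and Candidate 2.

Candidate 1 (26 nt, A=8 T=7 G=5 C=6): length 26 ✓; Tm = 64.9 + 41·(11 − 16.4)/26 = 56.4°C ✓; 3' end TAC has 1 G/C ✓ — passes.
Candidate 2 (28 nt, A=9 T=9 G=4 C=6): length 28 ✓; Tm = 64.9 + 41·(10 − 16.4)/28 = 55.5°C ✓; 3' end TAG has 1 G/C ✓ — passes.
Candidate 3 (22 nt, A=6 T=8 G=4 C=4): length 22, outside 24–28 ✗; Tm = 64.9 + 41·(8 − 16.4)/22 = 49.2°C ✓; 3' end TAT has 0 G/C, need ≥1 ✗ — fails.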